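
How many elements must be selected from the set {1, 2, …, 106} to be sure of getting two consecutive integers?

54

Partition {1, …, 106} into 53 pairs: {1,2}, {3,4}, …, {105,106}.
Choosing 53 integers — say the 53 even numbers 2, 4, …, 106 — takes one from each pair and avoids the property.
Choosing 54 forces two into the same pair by pigeonhole, and those are consecutive. So 54.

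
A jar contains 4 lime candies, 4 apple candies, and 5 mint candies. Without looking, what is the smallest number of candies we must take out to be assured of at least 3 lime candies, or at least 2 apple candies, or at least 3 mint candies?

6

The worst case stops just short of every target: 2 lime, 1 apple, 2 mint — 2 + 1 + 2 = 5 candies.
One more candy must push some flavor to its target, so 5 + 1 = 6.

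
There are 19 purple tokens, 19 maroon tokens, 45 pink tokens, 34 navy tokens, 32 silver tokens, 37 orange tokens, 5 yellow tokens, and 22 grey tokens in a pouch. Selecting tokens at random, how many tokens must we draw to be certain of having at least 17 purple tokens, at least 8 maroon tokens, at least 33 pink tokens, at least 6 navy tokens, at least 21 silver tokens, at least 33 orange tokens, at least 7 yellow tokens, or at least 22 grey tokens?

The worst case stops just short of every target: 16 purple, 7 maroon, 32 pink, 5 navy, 20 silver, 32 orange, all 5 yellow, 21 grey — 16 + 7 + 32 + 5 + 20 + 32 + 5 + 21 = 138 tokens.
One more token must push some color to its target, so 138 + 1 = 139.

139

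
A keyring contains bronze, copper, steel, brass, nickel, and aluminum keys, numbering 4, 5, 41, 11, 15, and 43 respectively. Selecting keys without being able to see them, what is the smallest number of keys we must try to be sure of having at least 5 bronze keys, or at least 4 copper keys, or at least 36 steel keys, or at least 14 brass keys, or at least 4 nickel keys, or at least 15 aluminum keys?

The worst case stops just short of every target: 4 bronze, 3 copper, 35 steel, all 11 brass, 3 nickel, 14 aluminum — 4 + 3 + 35 + 11 + 3 + 14 = 70 keys.
One more key must push some type to its target, so 70 + 1 = 71.

71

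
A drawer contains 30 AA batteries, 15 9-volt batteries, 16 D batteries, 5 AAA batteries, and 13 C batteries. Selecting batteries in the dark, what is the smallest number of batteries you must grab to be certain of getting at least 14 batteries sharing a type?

Treat the 5 types as pigeonholes.
In the worst case we take at most 13 of each type, but all 5 AAA (fewer than 13), giving 13 + 13 + 13 + 5 + 13 = 57.
One more battery then forces some type to 14, so 57 + 1 = 58.

58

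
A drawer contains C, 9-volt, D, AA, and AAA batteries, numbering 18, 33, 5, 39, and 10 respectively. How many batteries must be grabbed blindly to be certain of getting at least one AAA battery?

To avoid AAA batteries as long as possible, exhaust the other 4 types first.
The worst case draws every non-AAA battery first: 18 + 33 + 5 + 39 = 95.
The next draw is then forced to be AAA, giving 95 + 1 = 96.

96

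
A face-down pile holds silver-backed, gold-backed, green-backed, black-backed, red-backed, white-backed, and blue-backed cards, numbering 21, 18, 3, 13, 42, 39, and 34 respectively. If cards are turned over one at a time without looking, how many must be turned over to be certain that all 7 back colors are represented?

168

The hardest back color to obtain is green-backed: we could draw every other card first — 170 − 3 = 167 cards — without a single green-backed one.
The next draw must be green-backed, so 167 + 1 = 168.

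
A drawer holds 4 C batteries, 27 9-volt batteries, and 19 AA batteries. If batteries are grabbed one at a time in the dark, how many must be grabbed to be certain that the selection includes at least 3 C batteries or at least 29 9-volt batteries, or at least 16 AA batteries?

Each of the 3 types has its own threshold; avoid all of them simultaneously.
The worst case stops just short of every target: 2 C, all 27 9-volt, 15 AA — 2 + 27 + 15 = 44 batteries.
One more battery must push some type to its target, so 44 + 1 = 45.

45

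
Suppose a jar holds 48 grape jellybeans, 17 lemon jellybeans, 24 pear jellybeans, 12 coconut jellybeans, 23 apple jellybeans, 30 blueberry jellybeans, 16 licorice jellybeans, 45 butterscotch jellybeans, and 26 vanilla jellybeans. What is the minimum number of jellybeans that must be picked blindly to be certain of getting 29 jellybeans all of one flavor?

In the worst case we take at most 28 of each flavor, but all 17 lemon, all 24 pear, all 12 coconut, all 23 apple, all 16 licorice, and all 26 vanilla (fewer than 28), giving 28 + 17 + 24 + 12 + 23 + 28 + 16 + 28 + 26 = 202.
One more jellybean then forces some flavor to 29, so 202 + 1 = 203.

203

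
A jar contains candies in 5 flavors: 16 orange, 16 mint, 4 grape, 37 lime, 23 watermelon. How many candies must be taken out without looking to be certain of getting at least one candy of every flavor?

93

The hardest flavor to obtain is grape: we could draw every other candy first — 96 − 4 = 92 candies — without a single grape one.
The next draw must be grape, so 92 + 1 = 93.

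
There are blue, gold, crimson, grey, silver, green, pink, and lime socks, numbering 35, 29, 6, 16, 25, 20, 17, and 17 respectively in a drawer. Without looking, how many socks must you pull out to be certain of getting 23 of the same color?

In the worst case we take at most 22 of each color, but all 6 crimson, all 16 grey, all 20 green, all 17 pink, and all 17 lime (fewer than 22), giving 22 + 22 + 6 + 16 + 22 + 20 + 17 + 17 = 142.
One more sock then forces some color to 23, so 142 + 1 = 143.

143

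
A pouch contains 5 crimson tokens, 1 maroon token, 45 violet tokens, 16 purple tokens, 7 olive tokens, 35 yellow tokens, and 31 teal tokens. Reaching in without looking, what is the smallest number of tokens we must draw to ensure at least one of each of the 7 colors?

The hardest color to obtain is maroon: we could draw every other token first — 140 − 1 = 139 tokens — without a single maroon one.
The next draw must be maroon, so 139 + 1 = 140.

140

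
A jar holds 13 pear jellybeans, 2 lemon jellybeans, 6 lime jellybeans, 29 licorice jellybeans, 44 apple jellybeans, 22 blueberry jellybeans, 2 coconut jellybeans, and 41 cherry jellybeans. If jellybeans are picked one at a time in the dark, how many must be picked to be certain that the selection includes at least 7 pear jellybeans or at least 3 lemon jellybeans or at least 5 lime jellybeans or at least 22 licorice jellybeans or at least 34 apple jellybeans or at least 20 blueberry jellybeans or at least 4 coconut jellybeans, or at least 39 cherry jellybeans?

126

The worst case stops just short of every target: 6 pear, 2 lemon, 4 lime, 21 licorice, 33 apple, 19 blueberry, all 2 coconut, 38 cherry — 6 + 2 + 4 + 21 + 33 + 19 + 2 + 38 = 125 jellybeans.
One more jellybean must push some flavor to its target, so 125 + 1 = 126.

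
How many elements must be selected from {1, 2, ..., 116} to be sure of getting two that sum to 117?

Partition {1, …, 116} into 58 pairs: {1,116}, {2,115}, …, {58,59}.
Choosing 58 integers — say the integers 1 through 58 — takes one from each pair and avoids the property.
Choosing 59 forces two into the same pair by pigeonhole, and those sum to 117. So 59.

59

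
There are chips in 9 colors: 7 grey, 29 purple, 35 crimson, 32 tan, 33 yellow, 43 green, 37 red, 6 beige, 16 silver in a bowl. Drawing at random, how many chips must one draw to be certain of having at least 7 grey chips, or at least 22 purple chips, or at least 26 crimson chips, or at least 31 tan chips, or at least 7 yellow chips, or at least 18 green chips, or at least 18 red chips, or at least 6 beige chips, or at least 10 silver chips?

137

Each of the 9 colors has its own threshold; avoid all of them simultaneously.
The worst case stops just short of every target: 6 grey, 21 purple, 25 crimson, 30 tan, 6 yellow, 17 green, 17 red, 5 beige, 9 silver — 6 + 21 + 25 + 30 + 6 + 17 + 17 + 5 + 9 = 136 chips.
One more chip must push some color to its target, so 136 + 1 = 137.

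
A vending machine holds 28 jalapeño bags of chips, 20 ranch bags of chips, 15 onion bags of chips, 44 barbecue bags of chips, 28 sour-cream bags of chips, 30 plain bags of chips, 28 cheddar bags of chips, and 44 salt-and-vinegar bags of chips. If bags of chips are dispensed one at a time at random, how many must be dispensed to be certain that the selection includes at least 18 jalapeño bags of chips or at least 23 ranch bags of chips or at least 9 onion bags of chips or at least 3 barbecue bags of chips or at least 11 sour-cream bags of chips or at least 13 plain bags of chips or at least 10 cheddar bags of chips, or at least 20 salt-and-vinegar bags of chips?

98

The worst case stops just short of every target: 17 jalapeño, all 20 ranch, 8 onion, 2 barbecue, 10 sour-cream, 12 plain, 9 cheddar, 19 salt-and-vinegar — 17 + 20 + 8 + 2 + 10 + 12 + 9 + 19 = 97 bags of chips.
One more bag of chips must push some flavor to its target, so 97 + 1 = 98.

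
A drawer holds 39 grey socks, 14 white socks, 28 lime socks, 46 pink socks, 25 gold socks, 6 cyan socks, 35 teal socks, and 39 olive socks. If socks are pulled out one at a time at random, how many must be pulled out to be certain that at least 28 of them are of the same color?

In the worst case we take at most 27 of each color, but all 14 white, all 25 gold, and all 6 cyan (fewer than 27), giving 27 + 14 + 27 + 27 + 25 + 6 + 27 + 27 = 180.
One more sock then forces some color to 28, so 180 + 1 = 181.

181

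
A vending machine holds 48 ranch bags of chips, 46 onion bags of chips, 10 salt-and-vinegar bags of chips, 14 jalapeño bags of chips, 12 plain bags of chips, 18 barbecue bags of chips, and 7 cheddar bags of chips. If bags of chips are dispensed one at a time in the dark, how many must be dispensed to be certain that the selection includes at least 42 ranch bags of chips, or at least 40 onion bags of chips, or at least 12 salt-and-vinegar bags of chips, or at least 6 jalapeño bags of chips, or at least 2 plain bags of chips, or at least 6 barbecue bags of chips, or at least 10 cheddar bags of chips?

109

The worst case stops just short of every target: 41 ranch, 39 onion, all 10 salt-and-vinegar, 5 jalapeño, 1 plain, 5 barbecue, all 7 cheddar — 41 + 39 + 10 + 5 + 1 + 5 + 7 = 108 bags of chips.
One more bag of chips must push some flavor to its target, so 108 + 1 = 109.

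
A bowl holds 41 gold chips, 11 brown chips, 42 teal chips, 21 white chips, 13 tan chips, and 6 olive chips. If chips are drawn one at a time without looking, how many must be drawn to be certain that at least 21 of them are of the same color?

In the worst case we take at most 20 of each color, but all 11 brown, all 13 tan, and all 6 olive (fewer than 20), giving 20 + 11 + 20 + 20 + 13 + 6 = 90.
One more chip then forces some color to 21, so 90 + 1 = 91.

91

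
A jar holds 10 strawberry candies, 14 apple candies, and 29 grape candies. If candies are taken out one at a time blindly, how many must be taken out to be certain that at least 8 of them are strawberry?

51

The worst case draws every non-strawberry candy first: 14 + 29 = 43.
The next 8 draws are then forced to be strawberry, giving 43 + 8 = 51.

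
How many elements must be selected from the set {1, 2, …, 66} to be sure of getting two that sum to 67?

34

Partition {1, …, 66} into 33 pairs: {1,66}, {2,65}, …, {33,34}.
Choosing 33 integers — say the integers 1 through 33 — takes one from each pair and avoids the property.
Choosing 34 forces two into the same pair by pigeonhole, and those sum to 67. So 34.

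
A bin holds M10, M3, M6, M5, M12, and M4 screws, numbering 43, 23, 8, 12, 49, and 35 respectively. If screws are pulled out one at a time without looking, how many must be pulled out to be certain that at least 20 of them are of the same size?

97

In the worst case we take at most 19 of each size, but all 8 M6 and all 12 M5 (fewer than 19), giving 19 + 19 + 8 + 12 + 19 + 19 = 96.
One more screw then forces some size to 20, so 96 + 1 = 97.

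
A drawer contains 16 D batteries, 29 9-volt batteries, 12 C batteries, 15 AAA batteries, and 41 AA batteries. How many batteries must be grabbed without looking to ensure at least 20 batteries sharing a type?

In the worst case we take at most 19 of each type, but all 16 D, all 12 C, and all 15 AAA (fewer than 19), giving 16 + 19 + 12 + 15 + 19 = 81.
One more battery then forces some type to 20, so 81 + 1 = 82.

82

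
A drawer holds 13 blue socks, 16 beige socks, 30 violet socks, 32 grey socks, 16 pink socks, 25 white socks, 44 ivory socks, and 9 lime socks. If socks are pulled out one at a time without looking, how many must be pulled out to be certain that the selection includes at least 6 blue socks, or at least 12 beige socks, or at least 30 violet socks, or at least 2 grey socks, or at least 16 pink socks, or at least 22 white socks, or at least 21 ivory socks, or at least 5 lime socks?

The worst case stops just short of every target: 5 blue, 11 beige, 29 violet, 1 grey, 15 pink, 21 white, 20 ivory, 4 lime — 5 + 11 + 29 + 1 + 15 + 21 + 20 + 4 = 106 socks.
One more sock must push some color to its target, so 106 + 1 = 107.

107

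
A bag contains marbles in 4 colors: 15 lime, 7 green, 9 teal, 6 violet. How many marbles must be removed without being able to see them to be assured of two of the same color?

Treat the 4 colors as pigeonholes.
The worst case takes 1 marble of each color without reaching 2 of any: 4 × 1 = 4.
The next marble must bring some color to 2, so 4 + 1 = 5.

5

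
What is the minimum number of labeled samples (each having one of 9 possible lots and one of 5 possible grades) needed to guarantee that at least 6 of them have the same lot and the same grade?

226

There are 9 × 5 = 45 (lot, grade) combinations acting as pigeonholes.
With 45 × 5 = 225 labeled samples we could place exactly 5 in each, with no (lot, grade) pair reaching 6.
One more forces some (lot, grade) pair to hold 6, so 225 + 1 = 226.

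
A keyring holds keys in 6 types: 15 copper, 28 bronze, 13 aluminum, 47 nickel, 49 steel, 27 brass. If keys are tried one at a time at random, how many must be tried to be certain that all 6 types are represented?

167

The hardest type to obtain is aluminum: we could draw every other key first — 179 − 13 = 166 keys — without a single aluminum one.
The next draw must be aluminum, so 166 + 1 = 167.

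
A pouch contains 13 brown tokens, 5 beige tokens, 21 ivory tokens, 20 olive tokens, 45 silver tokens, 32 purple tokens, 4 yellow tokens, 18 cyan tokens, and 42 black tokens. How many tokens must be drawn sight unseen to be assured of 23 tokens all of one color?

Treat the 9 colors as pigeonholes.
In the worst case we take at most 22 of each color, but all 13 brown, all 5 beige, all 21 ivory, all 20 olive, all 4 yellow, and all 18 cyan (fewer than 22), giving 13 + 5 + 21 + 20 + 22 + 22 + 4 + 18 + 22 = 147.
One more token then forces some color to 23, so 147 + 1 = 148.

148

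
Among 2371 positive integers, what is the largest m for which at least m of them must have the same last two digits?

The 2371 positive integers fall into 100 possible two-digit endings.
If each of the 100 possible two-digit endings held at most 23, the total would be at most 100 × 23 = 2300 < 2371, a contradiction.
So at least one holds ⌈2371/100⌉ = 24.

24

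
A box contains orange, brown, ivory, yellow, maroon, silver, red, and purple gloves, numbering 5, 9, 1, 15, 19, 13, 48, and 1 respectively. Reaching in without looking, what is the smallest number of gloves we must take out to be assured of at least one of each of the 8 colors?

111

The hardest color to obtain is ivory: we could draw every other glove first — 111 − 1 = 110 gloves — without a single ivory one.
The next draw must be ivory, so 110 + 1 = 111.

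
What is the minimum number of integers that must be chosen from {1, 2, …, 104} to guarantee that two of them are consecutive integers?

Partition {1, …, 104} into 52 pairs: {1,2}, {3,4}, …, {103,104}.
Choosing 52 integers — say the 52 even numbers 2, 4, …, 104 — takes one from each pair and avoids the property.
Choosing 53 forces two into the same pair by pigeonhole, and those are consecutive. So 53.

53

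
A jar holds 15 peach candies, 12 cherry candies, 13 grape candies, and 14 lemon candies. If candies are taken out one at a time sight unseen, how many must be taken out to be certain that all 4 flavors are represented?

The hardest flavor to obtain is cherry: we could draw every other candy first — 54 − 12 = 42 candies — without a single cherry one.
The next draw must be cherry, so 42 + 1 = 43.

43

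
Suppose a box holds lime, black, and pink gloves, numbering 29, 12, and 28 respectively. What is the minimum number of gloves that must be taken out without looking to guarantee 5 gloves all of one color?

13

The worst case takes 4 gloves of each color without reaching 5 of any: 3 × 4 = 12.
The next glove must bring some color to 5, so 12 + 1 = 13.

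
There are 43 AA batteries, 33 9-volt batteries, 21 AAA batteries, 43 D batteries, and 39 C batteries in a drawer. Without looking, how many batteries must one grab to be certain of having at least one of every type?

159

The hardest type to obtain is AAA: we could draw every other battery first — 179 − 21 = 158 batteries — without a single AAA one.
The next draw must be AAA, so 158 + 1 = 159.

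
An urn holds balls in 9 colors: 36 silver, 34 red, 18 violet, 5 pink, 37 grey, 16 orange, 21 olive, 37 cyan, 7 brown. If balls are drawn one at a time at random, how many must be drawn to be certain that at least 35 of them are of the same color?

204

In the worst case we take at most 34 of each color, but all 18 violet, all 5 pink, all 16 orange, all 21 olive, and all 7 brown (fewer than 34), giving 34 + 34 + 18 + 5 + 34 + 16 + 21 + 34 + 7 = 203.
One more ball then forces some color to 35, so 203 + 1 = 204.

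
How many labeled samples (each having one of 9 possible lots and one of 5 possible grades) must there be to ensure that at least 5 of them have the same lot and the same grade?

181

There are 9 × 5 = 45 (lot, grade) combinations acting as pigeonholes.
With 45 × 4 = 180 labeled samples we could place exactly 4 in each, with no (lot, grade) pair reaching 5.
One more forces some (lot, grade) pair to hold 5, so 180 + 1 = 181.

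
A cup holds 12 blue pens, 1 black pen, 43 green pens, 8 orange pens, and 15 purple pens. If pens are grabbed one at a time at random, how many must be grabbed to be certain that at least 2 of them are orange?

73

To avoid orange pens as long as possible, exhaust the other 4 ink colors first.
The worst case draws every non-orange pen first: 12 + 1 + 43 + 15 = 71.
The next 2 draws are then forced to be orange, giving 71 + 2 = 73.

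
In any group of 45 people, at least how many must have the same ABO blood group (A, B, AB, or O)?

The 45 people fall into 4 ABO blood groups.
If each of the 4 ABO blood groups held at most 11, the total would be at most 4 × 11 = 44 < 45, a contradiction.
So at least one holds ⌈45/4⌉ = 12.

12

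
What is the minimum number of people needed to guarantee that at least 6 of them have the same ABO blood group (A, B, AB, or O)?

21

There are 4 ABO blood groups acting as pigeonholes.
With 4 × 5 = 20 people we could place exactly 5 in each, with no class reaching 6.
One more forces some class to hold 6, so 20 + 1 = 21.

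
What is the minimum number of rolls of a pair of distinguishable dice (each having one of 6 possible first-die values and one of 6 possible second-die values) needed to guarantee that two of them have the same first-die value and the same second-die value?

There are 6 × 6 = 36 (first-die value, second-die value) combinations acting as pigeonholes.
With 36 rolls of a pair of distinguishable dice we could place one in each, avoiding any repeat.
One more forces some (first-die value, second-die value) pair to hold 2, so 36 + 1 = 37.

37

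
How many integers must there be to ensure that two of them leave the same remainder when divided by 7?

There are 7 residue classes modulo 7 acting as pigeonholes.
With 7 integers we could place one in each, avoiding any repeat.
One more forces some class to hold 2, so 7 + 1 = 8.

8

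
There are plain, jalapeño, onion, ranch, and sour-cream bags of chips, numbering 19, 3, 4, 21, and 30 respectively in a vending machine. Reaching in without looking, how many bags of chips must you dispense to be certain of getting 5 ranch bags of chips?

The worst case draws every non-ranch bag of chips first: 19 + 3 + 4 + 30 = 56.
The next 5 draws are then forced to be ranch, giving 56 + 5 = 61.

61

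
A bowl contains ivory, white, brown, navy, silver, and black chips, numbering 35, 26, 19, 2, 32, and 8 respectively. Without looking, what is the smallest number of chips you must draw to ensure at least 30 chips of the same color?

114

In the worst case we take at most 29 of each color, but all 26 white, all 19 brown, all 2 navy, and all 8 black (fewer than 29), giving 29 + 26 + 19 + 2 + 29 + 8 = 113.
One more chip then forces some color to 30, so 113 + 1 = 114.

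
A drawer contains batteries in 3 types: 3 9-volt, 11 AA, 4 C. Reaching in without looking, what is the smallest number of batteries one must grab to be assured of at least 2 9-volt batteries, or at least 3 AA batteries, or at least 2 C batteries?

5

The worst case stops just short of every target: 1 9-volt, 2 AA, 1 C — 1 + 2 + 1 = 4 batteries.
One more battery must push some type to its target, so 4 + 1 = 5.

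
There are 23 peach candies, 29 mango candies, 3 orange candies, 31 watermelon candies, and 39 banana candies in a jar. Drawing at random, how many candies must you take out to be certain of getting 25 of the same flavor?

In the worst case we take at most 24 of each flavor, but all 23 peach and all 3 orange (fewer than 24), giving 23 + 24 + 3 + 24 + 24 = 98.
One more candy then forces some flavor to 25, so 98 + 1 = 99.

99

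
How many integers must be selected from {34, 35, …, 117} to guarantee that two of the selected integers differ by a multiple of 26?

27

Use the pigeonhole principle on residue classes: group the integers by remainder mod 26; there are 26 residue classes, each nonempty in this range.
Choosing one from each class (26 integers) avoids any shared remainder.
One more choice must repeat a class, so two differ by a multiple of 26. Hence 26 + 1 = 27.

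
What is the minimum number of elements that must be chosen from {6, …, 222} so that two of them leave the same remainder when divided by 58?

Group the integers by remainder mod 58; there are 58 residue classes, each nonempty in this range.
Choosing one from each class (58 integers) avoids any shared remainder.
One more choice must repeat a class, so two differ by a multiple of 58. Hence 58 + 1 = 59.

59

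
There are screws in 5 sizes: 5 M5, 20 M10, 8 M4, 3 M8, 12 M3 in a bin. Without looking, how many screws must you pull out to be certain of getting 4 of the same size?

16

Treat the 5 sizes as pigeonholes.
The worst case takes 3 screws of each size without reaching 4 of any: 5 × 3 = 15.
The next screw must bring some size to 4, so 15 + 1 = 16.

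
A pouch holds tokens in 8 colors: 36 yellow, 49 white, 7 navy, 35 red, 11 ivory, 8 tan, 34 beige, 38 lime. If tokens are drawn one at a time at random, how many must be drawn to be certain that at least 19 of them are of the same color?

117

Treat the 8 colors as pigeonholes.
In the worst case we take at most 18 of each color, but all 7 navy, all 11 ivory, and all 8 tan (fewer than 18), giving 18 + 18 + 7 + 18 + 11 + 8 + 18 + 18 = 116.
One more token then forces some color to 19, so 116 + 1 = 117.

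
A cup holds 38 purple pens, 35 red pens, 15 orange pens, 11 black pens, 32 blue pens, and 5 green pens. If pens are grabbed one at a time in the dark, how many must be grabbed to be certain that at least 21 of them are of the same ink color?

92

In the worst case we take at most 20 of each ink color, but all 15 orange, all 11 black, and all 5 green (fewer than 20), giving 20 + 20 + 15 + 11 + 20 + 5 = 91.
One more pen then forces some ink color to 21, so 91 + 1 = 92.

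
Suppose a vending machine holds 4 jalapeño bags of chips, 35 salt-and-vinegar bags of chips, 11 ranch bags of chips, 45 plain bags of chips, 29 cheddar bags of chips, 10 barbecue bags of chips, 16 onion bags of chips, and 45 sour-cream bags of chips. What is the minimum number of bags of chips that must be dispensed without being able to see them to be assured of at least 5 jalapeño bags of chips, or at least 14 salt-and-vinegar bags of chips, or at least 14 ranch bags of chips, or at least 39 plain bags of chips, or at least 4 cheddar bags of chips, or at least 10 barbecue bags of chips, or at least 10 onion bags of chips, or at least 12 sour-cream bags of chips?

99

The worst case stops just short of every target: 4 jalapeño, 13 salt-and-vinegar, all 11 ranch, 38 plain, 3 cheddar, 9 barbecue, 9 onion, 11 sour-cream — 4 + 13 + 11 + 38 + 3 + 9 + 9 + 11 = 98 bags of chips.
One more bag of chips must push some flavor to its target, so 98 + 1 = 99.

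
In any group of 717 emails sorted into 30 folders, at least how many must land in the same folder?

24

The 717 emails fall into 30 folders.
If each of the 30 folders held at most 23, the total would be at most 30 × 23 = 690 < 717, a contradiction.
So at least one holds ⌈717/30⌉ = 24.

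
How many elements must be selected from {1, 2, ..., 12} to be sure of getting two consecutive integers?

Partition {1, …, 12} into 6 pairs: {1,2}, {3,4}, …, {11,12}.
Choosing 6 integers — say the 6 even numbers 2, 4, …, 12 — takes one from each pair and avoids the property.
Choosing 7 forces two into the same pair by pigeonhole, and those are consecutive. So 7.

7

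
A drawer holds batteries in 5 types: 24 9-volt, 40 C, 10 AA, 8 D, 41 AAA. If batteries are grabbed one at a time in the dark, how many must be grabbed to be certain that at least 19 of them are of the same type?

In the worst case we take at most 18 of each type, but all 10 AA and all 8 D (fewer than 18), giving 18 + 18 + 10 + 8 + 18 = 72.
One more battery then forces some type to 19, so 72 + 1 = 73.

73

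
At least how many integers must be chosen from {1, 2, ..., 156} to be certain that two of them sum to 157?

Partition {1, …, 156} into 78 pairs: {1,156}, {2,155}, …, {78,79}.
Choosing 78 integers — say the integers 1 through 78 — takes one from each pair and avoids the property.
Choosing 79 forces two into the same pair by pigeonhole, and those sum to 157. So 79.

79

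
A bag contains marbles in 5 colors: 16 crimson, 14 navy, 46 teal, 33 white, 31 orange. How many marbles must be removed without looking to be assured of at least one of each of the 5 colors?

127

The hardest color to obtain is navy: we could draw every other marble first — 140 − 14 = 126 marbles — without a single navy one.
The next draw must be navy, so 126 + 1 = 127.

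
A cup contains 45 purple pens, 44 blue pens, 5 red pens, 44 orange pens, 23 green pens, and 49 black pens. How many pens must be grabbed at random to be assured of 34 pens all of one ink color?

Treat the 6 ink colors as pigeonholes.
In the worst case we take at most 33 of each ink color, but all 5 red and all 23 green (fewer than 33), giving 33 + 33 + 5 + 33 + 23 + 33 = 160.
One more pen then forces some ink color to 34, so 160 + 1 = 161.

161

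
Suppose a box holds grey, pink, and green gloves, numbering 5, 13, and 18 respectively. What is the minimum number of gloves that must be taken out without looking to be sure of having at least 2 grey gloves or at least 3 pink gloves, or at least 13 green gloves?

The worst case stops just short of every target: 1 grey, 2 pink, 12 green — 1 + 2 + 12 = 15 gloves.
One more glove must push some color to its target, so 15 + 1 = 16.

16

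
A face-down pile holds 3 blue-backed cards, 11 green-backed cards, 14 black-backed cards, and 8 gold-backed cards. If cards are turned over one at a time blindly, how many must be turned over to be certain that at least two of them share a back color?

5

The worst case takes 1 card of each back color without reaching 2 of any: 4 × 1 = 4.
The next card must bring some back color to 2, so 4 + 1 = 5.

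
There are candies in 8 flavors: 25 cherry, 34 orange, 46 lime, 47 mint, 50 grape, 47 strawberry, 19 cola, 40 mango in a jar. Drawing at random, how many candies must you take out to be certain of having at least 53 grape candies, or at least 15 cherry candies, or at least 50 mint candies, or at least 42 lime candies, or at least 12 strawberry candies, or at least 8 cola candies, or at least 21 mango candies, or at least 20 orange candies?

The worst case stops just short of every target: 14 cherry, 19 orange, 41 lime, all 47 mint, all 50 grape, 11 strawberry, 7 cola, 20 mango — 14 + 19 + 41 + 47 + 50 + 11 + 7 + 20 = 209 candies.
One more candy must push some flavor to its target, so 209 + 1 = 210.

210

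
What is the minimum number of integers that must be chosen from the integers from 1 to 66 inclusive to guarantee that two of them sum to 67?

34

Partition {1, …, 66} into 33 pairs: {1,66}, {2,65}, …, {33,34}.
Choosing 33 integers — say the integers 1 through 33 — takes one from each pair and avoids the property.
Choosing 34 forces two into the same pair by pigeonhole, and those sum to 67. So 34.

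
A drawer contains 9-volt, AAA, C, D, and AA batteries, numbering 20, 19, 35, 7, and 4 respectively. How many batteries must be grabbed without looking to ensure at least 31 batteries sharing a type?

81

In the worst case we take at most 30 of each type, but all 20 9-volt, all 19 AAA, all 7 D, and all 4 AA (fewer than 30), giving 20 + 19 + 30 + 7 + 4 = 80.
One more battery then forces some type to 31, so 80 + 1 = 81.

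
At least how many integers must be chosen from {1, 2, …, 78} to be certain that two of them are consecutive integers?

Partition {1, …, 78} into 39 pairs: {1,2}, {3,4}, …, {77,78}.
Choosing 39 integers — say the 39 even numbers 2, 4, …, 78 — takes one from each pair and avoids the property.
Choosing 40 forces two into the same pair by pigeonhole, and those are consecutive. So 40.

40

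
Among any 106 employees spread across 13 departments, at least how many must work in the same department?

9

The 106 employees fall into 13 departments.
If each of the 13 departments held at most 8, the total would be at most 13 × 8 = 104 < 106, a contradiction.
So at least one holds ⌈106/13⌉ = 9.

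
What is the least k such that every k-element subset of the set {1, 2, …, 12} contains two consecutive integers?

7

Partition {1, …, 12} into 6 pairs: {1,2}, {3,4}, …, {11,12}.
Choosing 6 integers — say the 6 even numbers 2, 4, …, 12 — takes one from each pair and avoids the property.
Choosing 7 forces two into the same pair by pigeonhole, and those are consecutive. So 7.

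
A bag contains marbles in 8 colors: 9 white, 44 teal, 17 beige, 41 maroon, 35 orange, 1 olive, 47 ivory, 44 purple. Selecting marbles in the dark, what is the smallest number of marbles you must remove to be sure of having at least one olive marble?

238

The worst case draws every non-olive marble first: 9 + 44 + 17 + 41 + 35 + 47 + 44 = 237.
The next draw is then forced to be olive, giving 237 + 1 = 238.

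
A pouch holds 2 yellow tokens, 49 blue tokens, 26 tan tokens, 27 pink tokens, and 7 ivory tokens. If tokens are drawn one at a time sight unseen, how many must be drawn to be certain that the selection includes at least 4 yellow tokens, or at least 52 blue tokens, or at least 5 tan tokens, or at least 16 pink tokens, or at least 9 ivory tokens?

78

Each of the 5 colors has its own threshold; avoid all of them simultaneously.
The worst case stops just short of every target: all 2 yellow, all 49 blue, 4 tan, 15 pink, all 7 ivory — 2 + 49 + 4 + 15 + 7 = 77 tokens.
One more token must push some color to its target, so 77 + 1 = 78.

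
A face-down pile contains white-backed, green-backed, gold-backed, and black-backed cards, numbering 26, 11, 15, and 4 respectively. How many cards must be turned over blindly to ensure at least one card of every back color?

The hardest back color to obtain is black-backed: we could draw every other card first — 56 − 4 = 52 cards — without a single black-backed one.
The next draw must be black-backed, so 52 + 1 = 53.

53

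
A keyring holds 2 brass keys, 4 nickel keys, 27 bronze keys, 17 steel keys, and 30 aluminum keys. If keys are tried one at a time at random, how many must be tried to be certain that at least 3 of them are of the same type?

11

Treat the 5 types as pigeonholes.
The worst case takes 2 keys of each type without reaching 3 of any: 5 × 2 = 10.
The next key must bring some type to 3, so 10 + 1 = 11.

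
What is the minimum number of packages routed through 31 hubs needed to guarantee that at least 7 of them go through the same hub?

187

There are 31 hubs acting as pigeonholes.
With 31 × 6 = 186 packages we could place exactly 6 in each, with no class reaching 7.
One more forces some class to hold 7, so 186 + 1 = 187.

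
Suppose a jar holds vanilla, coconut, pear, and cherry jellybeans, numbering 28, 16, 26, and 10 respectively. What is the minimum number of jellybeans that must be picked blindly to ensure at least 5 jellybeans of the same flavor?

17

The worst case takes 4 jellybeans of each flavor without reaching 5 of any: 4 × 4 = 16.
The next jellybean must bring some flavor to 5, so 16 + 1 = 17.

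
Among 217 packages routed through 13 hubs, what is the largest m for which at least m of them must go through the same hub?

17

If each of the 13 hubs held at most 16, the total would be at most 13 × 16 = 208 < 217, a contradiction.
So at least one holds ⌈217/13⌉ = 17.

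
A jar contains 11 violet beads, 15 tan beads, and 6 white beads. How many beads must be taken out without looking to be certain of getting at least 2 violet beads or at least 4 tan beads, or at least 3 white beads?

Each of the 3 colors has its own threshold; avoid all of them simultaneously.
The worst case stops just short of every target: 1 violet, 3 tan, 2 white — 1 + 3 + 2 = 6 beads.
One more bead must push some color to its target, so 6 + 1 = 7.

7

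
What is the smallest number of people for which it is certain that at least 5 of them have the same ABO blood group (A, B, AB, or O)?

There are 4 ABO blood groups acting as pigeonholes.
With 4 × 4 = 16 people we could place exactly 4 in each, with no class reaching 5.
One more forces some class to hold 5, so 16 + 1 = 17.

17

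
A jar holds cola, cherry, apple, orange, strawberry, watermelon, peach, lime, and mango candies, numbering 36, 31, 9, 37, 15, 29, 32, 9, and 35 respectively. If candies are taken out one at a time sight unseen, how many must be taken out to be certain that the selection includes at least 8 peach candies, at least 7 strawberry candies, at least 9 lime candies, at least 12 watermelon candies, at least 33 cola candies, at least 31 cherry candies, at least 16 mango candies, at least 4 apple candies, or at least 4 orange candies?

116

The worst case stops just short of every target: 32 cola, 30 cherry, 3 apple, 3 orange, 6 strawberry, 11 watermelon, 7 peach, 8 lime, 15 mango — 32 + 30 + 3 + 3 + 6 + 11 + 7 + 8 + 15 = 115 candies.
One more candy must push some flavor to its target, so 115 + 1 = 116.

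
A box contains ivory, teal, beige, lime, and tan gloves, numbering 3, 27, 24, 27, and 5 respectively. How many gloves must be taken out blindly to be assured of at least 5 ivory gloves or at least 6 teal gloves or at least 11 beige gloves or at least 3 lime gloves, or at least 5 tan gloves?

Each of the 5 colors has its own threshold; avoid all of them simultaneously.
The worst case stops just short of every target: all 3 ivory, 5 teal, 10 beige, 2 lime, 4 tan — 3 + 5 + 10 + 2 + 4 = 24 gloves.
One more glove must push some color to its target, so 24 + 1 = 25.

25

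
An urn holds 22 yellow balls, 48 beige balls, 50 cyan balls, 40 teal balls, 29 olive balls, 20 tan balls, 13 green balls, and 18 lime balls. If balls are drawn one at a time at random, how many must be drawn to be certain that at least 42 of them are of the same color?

Treat the 8 colors as pigeonholes.
In the worst case we take at most 41 of each color, but all 22 yellow, all 40 teal, all 29 olive, all 20 tan, all 13 green, and all 18 lime (fewer than 41), giving 22 + 41 + 41 + 40 + 29 + 20 + 13 + 18 = 224.
One more ball then forces some color to 42, so 224 + 1 = 225.

225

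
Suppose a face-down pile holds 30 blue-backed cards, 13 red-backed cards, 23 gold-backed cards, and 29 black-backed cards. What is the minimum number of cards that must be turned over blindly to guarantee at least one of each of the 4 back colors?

The hardest back color to obtain is red-backed: we could draw every other card first — 95 − 13 = 82 cards — without a single red-backed one.
The next draw must be red-backed, so 82 + 1 = 83.

83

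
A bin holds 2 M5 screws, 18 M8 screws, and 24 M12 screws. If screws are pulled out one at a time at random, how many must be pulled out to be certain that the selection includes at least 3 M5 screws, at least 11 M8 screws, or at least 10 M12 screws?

Each of the 3 sizes has its own threshold; avoid all of them simultaneously.
The worst case stops just short of every target: 2 M5, 10 M8, 9 M12 — 2 + 10 + 9 = 21 screws.
One more screw must push some size to its target, so 21 + 1 = 22.

22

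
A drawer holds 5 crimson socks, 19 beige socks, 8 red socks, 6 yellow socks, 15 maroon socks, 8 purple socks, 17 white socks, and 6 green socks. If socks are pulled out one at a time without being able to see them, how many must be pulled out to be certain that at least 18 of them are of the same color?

Treat the 8 colors as pigeonholes.
In the worst case we take at most 17 of each color, but all 5 crimson, all 8 red, all 6 yellow, all 15 maroon, all 8 purple, and all 6 green (fewer than 17), giving 5 + 17 + 8 + 6 + 15 + 8 + 17 + 6 = 82.
One more sock then forces some color to 18, so 82 + 1 = 83.

83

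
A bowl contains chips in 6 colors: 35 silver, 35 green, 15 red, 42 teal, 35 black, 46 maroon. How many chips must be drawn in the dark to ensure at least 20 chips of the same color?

In the worst case we take at most 19 of each color, but all 15 red (fewer than 19), giving 19 + 19 + 15 + 19 + 19 + 19 = 110.
One more chip then forces some color to 20, so 110 + 1 = 111.

111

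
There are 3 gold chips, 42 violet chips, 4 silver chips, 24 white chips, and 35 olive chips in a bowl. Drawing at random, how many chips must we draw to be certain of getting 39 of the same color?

105

Treat the 5 colors as pigeonholes.
In the worst case we take at most 38 of each color, but all 3 gold, all 4 silver, all 24 white, and all 35 olive (fewer than 38), giving 3 + 38 + 4 + 24 + 35 = 104.
One more chip then forces some color to 39, so 104 + 1 = 105.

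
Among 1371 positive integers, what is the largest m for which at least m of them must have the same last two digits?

14

If each of the 100 possible two-digit endings held at most 13, the total would be at most 100 × 13 = 1300 < 1371, a contradiction.
So at least one holds ⌈1371/100⌉ = 14.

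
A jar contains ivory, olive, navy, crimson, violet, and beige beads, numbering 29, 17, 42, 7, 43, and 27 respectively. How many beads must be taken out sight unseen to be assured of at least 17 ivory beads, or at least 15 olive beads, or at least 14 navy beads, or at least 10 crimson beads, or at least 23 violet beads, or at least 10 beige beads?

82

The worst case stops just short of every target: 16 ivory, 14 olive, 13 navy, all 7 crimson, 22 violet, 9 beige — 16 + 14 + 13 + 7 + 22 + 9 = 81 beads.
One more bead must push some color to its target, so 81 + 1 = 82.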